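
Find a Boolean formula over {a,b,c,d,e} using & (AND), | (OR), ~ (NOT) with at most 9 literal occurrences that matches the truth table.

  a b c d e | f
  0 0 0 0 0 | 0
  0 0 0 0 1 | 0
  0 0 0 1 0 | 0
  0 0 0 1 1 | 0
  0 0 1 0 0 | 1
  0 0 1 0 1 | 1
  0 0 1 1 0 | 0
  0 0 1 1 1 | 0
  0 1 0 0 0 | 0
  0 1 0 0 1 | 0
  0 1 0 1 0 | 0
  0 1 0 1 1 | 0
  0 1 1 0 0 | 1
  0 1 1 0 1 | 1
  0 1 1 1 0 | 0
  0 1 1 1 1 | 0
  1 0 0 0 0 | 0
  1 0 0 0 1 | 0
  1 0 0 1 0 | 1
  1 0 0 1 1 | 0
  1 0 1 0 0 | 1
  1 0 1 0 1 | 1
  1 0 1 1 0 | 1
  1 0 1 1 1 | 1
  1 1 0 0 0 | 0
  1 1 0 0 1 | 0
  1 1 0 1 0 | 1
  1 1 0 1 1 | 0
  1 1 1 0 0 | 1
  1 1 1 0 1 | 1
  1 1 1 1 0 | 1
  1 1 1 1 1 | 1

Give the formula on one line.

((a | ~d) & (((c | ~e) & (c | d)) & (c | (a | b))))

  ~d = 11001100110011001100110011001100
  (a | ~d) = 11001100110011001111111111111111
  ~e = 10101010101010101010101010101010
  (c | ~e) = 10101111101011111010111110101111
  (c | d) = 00111111001111110011111100111111
  ((c | ~e) & (c | d)) = 00101111001011110010111100101111
  (a | b) = 00000000111111111111111111111111
  (c | (a | b)) = 00001111111111111111111111111111
  (((c | ~e) & (c | d)) & (c | (a | b))) = 00001111001011110010111100101111
  ((a | ~d) & (((c | ~e) & (c | d)) & (c | (a | b)))) = 00001100000011000010111100101111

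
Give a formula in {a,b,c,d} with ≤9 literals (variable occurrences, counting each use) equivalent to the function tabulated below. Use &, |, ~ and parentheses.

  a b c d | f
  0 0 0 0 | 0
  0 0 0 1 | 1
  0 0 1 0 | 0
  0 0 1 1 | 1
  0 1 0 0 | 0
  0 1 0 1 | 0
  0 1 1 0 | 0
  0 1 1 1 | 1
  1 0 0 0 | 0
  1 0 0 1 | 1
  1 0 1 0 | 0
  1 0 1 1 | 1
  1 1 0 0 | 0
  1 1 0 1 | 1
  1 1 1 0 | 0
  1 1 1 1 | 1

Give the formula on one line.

(d & ((((~d | a) & b) | (b & c)) | (c | ~b)))

  ~d = 1010101010101010
  (~d | a) = 1010101011111111
  ((~d | a) & b) = 0000101000001111
  (b & c) = 0000001100000011
  (((~d | a) & b) | (b & c)) = 0000101100001111
  ~b = 1111000011110000
  (c | ~b) = 1111001111110011
  ((((~d | a) & b) | (b & c)) | (c | ~b)) = 1111101111111111
  (d & ((((~d | a) & b) | (b & c)) | (c | ~b))) = 0101000101010101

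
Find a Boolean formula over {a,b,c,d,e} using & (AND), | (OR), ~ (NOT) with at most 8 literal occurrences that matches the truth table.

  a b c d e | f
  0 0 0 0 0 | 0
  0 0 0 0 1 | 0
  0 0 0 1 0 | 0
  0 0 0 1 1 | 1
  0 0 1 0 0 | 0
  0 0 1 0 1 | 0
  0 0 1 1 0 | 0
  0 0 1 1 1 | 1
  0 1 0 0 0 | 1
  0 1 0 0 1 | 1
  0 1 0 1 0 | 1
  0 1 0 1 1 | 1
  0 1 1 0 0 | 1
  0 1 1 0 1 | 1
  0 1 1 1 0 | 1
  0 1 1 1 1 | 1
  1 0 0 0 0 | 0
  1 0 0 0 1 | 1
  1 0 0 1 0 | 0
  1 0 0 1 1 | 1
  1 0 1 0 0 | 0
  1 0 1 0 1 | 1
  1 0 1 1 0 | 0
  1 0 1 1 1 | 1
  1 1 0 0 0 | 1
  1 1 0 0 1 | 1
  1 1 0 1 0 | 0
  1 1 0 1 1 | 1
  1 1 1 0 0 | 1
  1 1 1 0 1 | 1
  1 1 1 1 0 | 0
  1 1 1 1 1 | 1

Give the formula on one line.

  (d | b) = 00110011111111110011001111111111
  ~a = 11111111111111110000000000000000
  ~d = 11001100110011001100110011001100
  (~a | ~d) = 11111111111111111100110011001100
  ((d | b) & (~a | ~d)) = 00110011111111110000000011001100
  (e | b) = 01010101111111110101010111111111
  (((d | b) & (~a | ~d)) & (e | b)) = 00010001111111110000000011001100
  (e & a) = 00000000000000000101010101010101
  ((((d | b) & (~a | ~d)) & (e | b)) | (e & a)) = 00010001111111110101010111011101

((((d | b) & (~a | ~d)) & (e | b)) | (e & a))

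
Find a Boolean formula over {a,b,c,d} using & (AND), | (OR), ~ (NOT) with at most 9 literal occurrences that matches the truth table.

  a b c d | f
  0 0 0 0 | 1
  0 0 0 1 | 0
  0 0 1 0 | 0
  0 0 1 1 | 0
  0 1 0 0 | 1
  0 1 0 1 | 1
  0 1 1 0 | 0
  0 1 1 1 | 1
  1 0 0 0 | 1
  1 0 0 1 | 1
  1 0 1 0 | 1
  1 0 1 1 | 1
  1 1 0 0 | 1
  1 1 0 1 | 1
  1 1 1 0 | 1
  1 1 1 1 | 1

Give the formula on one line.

(((b & d) | ((d | c) & a)) | (a | ((~d | b) & ~c)))

  (b & d) = 0000010100000101
  (d | c) = 0111011101110111
  ((d | c) & a) = 0000000001110111
  ((b & d) | ((d | c) & a)) = 0000010101110111
  ~d = 1010101010101010
  (~d | b) = 1010111110101111
  ~c = 1100110011001100
  ((~d | b) & ~c) = 1000110010001100
  (a | ((~d | b) & ~c)) = 1000110011111111
  (((b & d) | ((d | c) & a)) | (a | ((~d | b) & ~c))) = 1000110111111111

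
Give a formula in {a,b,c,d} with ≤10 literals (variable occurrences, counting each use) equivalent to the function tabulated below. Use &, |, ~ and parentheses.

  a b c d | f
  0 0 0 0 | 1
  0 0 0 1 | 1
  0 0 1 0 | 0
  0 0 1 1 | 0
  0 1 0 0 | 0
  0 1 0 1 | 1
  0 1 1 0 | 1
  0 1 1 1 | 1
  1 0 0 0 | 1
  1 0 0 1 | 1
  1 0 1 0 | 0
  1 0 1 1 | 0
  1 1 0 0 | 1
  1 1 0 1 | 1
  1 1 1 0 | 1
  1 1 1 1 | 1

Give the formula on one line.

(((~b & ~c) | b) & ((a | d) | ((b & c) | ~b)))

  ~b = 1111000011110000
  ~c = 1100110011001100
  (~b & ~c) = 1100000011000000
  ((~b & ~c) | b) = 1100111111001111
  (a | d) = 0101010111111111
  (b & c) = 0000001100000011
  ((b & c) | ~b) = 1111001111110011
  ((a | d) | ((b & c) | ~b)) = 1111011111111111
  (((~b & ~c) | b) & ((a | d) | ((b & c) | ~b))) = 1100011111001111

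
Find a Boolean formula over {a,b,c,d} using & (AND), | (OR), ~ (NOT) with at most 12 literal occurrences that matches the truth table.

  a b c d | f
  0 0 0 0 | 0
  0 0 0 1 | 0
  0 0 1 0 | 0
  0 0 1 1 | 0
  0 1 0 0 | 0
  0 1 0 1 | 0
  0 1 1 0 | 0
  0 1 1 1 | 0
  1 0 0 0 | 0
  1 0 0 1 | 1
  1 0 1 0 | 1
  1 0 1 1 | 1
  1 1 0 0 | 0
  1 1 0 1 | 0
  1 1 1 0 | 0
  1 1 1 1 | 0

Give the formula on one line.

  (c | d) = 0111011101110111
  ~b = 1111000011110000
  (b | d) = 0101111101011111
  ~c = 1100110011001100
  ~a = 1111111100000000
  (~c & ~a) = 1100110000000000
  ((~c & ~a) | c) = 1111111100110011
  ((b | d) | ((~c & ~a) | c)) = 1111111101111111
  (~b & ((b | d) | ((~c & ~a) | c))) = 1111000001110000
  ((c | d) & (~b & ((b | d) | ((~c & ~a) | c)))) = 0111000001110000
  (((c | d) & (~b & ((b | d) | ((~c & ~a) | c)))) & a) = 0000000001110000

(((c | d) & (~b & ((b | d) | ((~c & ~a) | c)))) & a)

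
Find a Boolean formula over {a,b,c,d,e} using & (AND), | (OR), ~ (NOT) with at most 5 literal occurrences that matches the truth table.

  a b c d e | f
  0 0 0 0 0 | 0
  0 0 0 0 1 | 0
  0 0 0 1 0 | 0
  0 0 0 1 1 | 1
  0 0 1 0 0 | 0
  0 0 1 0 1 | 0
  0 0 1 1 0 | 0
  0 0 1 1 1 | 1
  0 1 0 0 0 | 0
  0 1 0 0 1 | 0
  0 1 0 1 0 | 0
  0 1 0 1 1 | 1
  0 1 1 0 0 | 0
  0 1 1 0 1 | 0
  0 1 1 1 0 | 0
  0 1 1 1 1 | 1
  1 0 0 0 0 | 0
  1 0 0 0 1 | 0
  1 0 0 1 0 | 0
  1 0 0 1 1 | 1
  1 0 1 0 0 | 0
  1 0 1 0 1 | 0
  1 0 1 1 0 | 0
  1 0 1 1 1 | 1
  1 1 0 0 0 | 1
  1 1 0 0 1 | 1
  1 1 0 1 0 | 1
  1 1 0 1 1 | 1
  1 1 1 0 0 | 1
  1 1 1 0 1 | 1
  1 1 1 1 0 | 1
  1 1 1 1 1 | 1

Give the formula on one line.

((e & d) | (b & a))

  (e & d) = 00010001000100010001000100010001
  (b & a) = 00000000000000000000000011111111
  ((e & d) | (b & a)) = 00010001000100010001000111111111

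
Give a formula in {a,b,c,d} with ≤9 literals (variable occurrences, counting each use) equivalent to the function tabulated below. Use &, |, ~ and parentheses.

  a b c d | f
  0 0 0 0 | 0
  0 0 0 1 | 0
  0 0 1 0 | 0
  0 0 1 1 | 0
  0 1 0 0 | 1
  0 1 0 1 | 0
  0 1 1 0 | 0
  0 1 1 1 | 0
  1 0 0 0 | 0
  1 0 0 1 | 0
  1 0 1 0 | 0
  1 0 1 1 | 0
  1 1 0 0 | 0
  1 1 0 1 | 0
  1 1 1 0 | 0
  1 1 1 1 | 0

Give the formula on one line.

((((d & ~a) | ~c) & (b & ~d)) & ~a)

  ~a = 1111111100000000
  (d & ~a) = 0101010100000000
  ~c = 1100110011001100
  ((d & ~a) | ~c) = 1101110111001100
  ~d = 1010101010101010
  (b & ~d) = 0000101000001010
  (((d & ~a) | ~c) & (b & ~d)) = 0000100000001000
  ((((d & ~a) | ~c) & (b & ~d)) & ~a) = 0000100000000000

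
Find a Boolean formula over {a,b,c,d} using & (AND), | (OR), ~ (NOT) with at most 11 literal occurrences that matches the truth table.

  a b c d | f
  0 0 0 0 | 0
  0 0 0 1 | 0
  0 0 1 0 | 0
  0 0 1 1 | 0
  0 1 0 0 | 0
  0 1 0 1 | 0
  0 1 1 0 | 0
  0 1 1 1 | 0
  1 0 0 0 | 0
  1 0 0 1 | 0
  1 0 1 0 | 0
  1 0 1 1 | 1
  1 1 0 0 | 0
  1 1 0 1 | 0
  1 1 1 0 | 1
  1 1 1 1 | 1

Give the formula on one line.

((((~c & (a & ~d)) | (b | d)) | (~a | ~c)) & (a & c))

  ~c = 1100110011001100
  ~d = 1010101010101010
  (a & ~d) = 0000000010101010
  (~c & (a & ~d)) = 0000000010001000
  (b | d) = 0101111101011111
  ((~c & (a & ~d)) | (b | d)) = 0101111111011111
  ~a = 1111111100000000
  (~a | ~c) = 1111111111001100
  (((~c & (a & ~d)) | (b | d)) | (~a | ~c)) = 1111111111011111
  (a & c) = 0000000000110011
  ((((~c & (a & ~d)) | (b | d)) | (~a | ~c)) & (a & c)) = 0000000000010011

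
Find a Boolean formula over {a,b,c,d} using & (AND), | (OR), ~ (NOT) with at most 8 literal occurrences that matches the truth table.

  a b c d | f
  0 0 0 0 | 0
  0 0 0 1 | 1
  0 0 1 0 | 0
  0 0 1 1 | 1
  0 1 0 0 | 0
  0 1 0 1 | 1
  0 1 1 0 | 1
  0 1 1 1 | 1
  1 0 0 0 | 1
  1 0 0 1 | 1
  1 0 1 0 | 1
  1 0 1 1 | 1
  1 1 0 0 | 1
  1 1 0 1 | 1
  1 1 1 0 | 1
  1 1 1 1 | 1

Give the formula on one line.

  ~d = 1010101010101010
  (~d & a) = 0000000010101010
  (b | (~d & a)) = 0000111110101111
  (c | a) = 0011001111111111
  ((b | (~d & a)) & (c | a)) = 0000001110101111
  (d | ((b | (~d & a)) & (c | a))) = 0101011111111111

(d | ((b | (~d & a)) & (c | a)))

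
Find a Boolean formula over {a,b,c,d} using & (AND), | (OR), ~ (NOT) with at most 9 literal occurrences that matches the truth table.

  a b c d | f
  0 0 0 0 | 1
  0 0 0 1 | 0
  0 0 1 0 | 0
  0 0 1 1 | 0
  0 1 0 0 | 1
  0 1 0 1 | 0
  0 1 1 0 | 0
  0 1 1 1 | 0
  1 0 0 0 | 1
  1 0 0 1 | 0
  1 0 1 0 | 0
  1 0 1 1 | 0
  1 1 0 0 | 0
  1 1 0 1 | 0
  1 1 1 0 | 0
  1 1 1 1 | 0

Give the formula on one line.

(((~b | (~a & b)) & (((b | a) | ~c) & ~d)) & (~c | d))

  ~b = 1111000011110000
  ~a = 1111111100000000
  (~a & b) = 0000111100000000
  (~b | (~a & b)) = 1111111111110000
  (b | a) = 0000111111111111
  ~c = 1100110011001100
  ((b | a) | ~c) = 1100111111111111
  ~d = 1010101010101010
  (((b | a) | ~c) & ~d) = 1000101010101010
  ((~b | (~a & b)) & (((b | a) | ~c) & ~d)) = 1000101010100000
  (~c | d) = 1101110111011101
  (((~b | (~a & b)) & (((b | a) | ~c) & ~d)) & (~c | d)) = 1000100010000000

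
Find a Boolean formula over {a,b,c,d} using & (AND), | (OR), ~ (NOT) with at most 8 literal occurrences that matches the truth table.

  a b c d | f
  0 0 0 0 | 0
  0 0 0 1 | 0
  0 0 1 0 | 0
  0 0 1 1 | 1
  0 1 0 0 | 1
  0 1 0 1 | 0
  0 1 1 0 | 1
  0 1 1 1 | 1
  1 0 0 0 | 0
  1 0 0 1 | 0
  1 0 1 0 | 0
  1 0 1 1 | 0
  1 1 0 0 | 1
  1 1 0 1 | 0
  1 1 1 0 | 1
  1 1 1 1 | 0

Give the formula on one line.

(((d | b) & ~d) | ((c & d) & ~a))

  (d | b) = 0101111101011111
  ~d = 1010101010101010
  ((d | b) & ~d) = 0000101000001010
  (c & d) = 0001000100010001
  ~a = 1111111100000000
  ((c & d) & ~a) = 0001000100000000
  (((d | b) & ~d) | ((c & d) & ~a)) = 0001101100001010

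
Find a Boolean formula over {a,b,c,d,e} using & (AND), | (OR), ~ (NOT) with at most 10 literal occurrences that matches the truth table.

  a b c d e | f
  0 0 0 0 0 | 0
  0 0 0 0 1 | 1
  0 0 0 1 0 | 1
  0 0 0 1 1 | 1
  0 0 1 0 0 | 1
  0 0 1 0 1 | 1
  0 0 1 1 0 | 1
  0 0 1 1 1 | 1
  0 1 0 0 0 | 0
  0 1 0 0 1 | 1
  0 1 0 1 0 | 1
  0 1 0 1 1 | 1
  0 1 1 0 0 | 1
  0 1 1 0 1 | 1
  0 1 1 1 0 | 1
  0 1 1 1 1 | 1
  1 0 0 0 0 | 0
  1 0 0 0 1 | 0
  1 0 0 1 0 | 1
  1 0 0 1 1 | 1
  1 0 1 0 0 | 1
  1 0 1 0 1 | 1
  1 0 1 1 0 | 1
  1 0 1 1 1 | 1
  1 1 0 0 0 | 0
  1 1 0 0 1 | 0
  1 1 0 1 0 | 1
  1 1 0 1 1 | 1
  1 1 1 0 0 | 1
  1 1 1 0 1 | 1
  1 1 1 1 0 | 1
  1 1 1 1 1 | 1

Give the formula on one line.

((((~e & (e | c)) | (e & ~a)) | d) | ((c & e) & ~d))

  ~e = 10101010101010101010101010101010
  (e | c) = 01011111010111110101111101011111
  (~e & (e | c)) = 00001010000010100000101000001010
  ~a = 11111111111111110000000000000000
  (e & ~a) = 01010101010101010000000000000000
  ((~e & (e | c)) | (e & ~a)) = 01011111010111110000101000001010
  (((~e & (e | c)) | (e & ~a)) | d) = 01111111011111110011101100111011
  (c & e) = 00000101000001010000010100000101
  ~d = 11001100110011001100110011001100
  ((c & e) & ~d) = 00000100000001000000010000000100
  ((((~e & (e | c)) | (e & ~a)) | d) | ((c & e) & ~d)) = 01111111011111110011111100111111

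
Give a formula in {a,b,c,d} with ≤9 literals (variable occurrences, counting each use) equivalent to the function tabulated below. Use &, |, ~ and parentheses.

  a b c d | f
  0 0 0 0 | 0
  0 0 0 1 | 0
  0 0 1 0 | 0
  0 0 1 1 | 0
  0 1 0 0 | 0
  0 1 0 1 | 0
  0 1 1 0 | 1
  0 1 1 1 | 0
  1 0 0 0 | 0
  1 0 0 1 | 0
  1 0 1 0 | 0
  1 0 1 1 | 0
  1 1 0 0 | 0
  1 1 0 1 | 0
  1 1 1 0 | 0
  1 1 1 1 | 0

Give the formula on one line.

  ~d = 1010101010101010
  ~b = 1111000011110000
  (d & ~b) = 0101000001010000
  (~d | (d & ~b)) = 1111101011111010
  (b | d) = 0101111101011111
  ((~d | (d & ~b)) & (b | d)) = 0101101001011010
  ~c = 1100110011001100
  ~a = 1111111100000000
  (~c | ~a) = 1111111111001100
  (((~d | (d & ~b)) & (b | d)) & (~c | ~a)) = 0101101001001000
  ((((~d | (d & ~b)) & (b | d)) & (~c | ~a)) & c) = 0001001000000000
  (~d & ((((~d | (d & ~b)) & (b | d)) & (~c | ~a)) & c)) = 0000001000000000

(~d & ((((~d | (d & ~b)) & (b | d)) & (~c | ~a)) & c))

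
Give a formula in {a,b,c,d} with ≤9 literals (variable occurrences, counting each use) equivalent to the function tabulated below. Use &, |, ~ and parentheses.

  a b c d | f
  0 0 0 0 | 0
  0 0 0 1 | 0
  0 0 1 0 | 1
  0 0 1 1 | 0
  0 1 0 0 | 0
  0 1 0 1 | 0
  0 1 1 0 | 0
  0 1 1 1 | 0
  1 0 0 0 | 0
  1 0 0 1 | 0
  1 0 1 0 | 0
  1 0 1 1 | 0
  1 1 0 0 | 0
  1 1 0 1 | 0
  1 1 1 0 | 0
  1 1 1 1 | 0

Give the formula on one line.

((b | (~d & (c & ~a))) & (~b & (c | ~a)))

  ~d = 1010101010101010
  ~a = 1111111100000000
  (c & ~a) = 0011001100000000
  (~d & (c & ~a)) = 0010001000000000
  (b | (~d & (c & ~a))) = 0010111100001111
  ~b = 1111000011110000
  (c | ~a) = 1111111100110011
  (~b & (c | ~a)) = 1111000000110000
  ((b | (~d & (c & ~a))) & (~b & (c | ~a))) = 0010000000000000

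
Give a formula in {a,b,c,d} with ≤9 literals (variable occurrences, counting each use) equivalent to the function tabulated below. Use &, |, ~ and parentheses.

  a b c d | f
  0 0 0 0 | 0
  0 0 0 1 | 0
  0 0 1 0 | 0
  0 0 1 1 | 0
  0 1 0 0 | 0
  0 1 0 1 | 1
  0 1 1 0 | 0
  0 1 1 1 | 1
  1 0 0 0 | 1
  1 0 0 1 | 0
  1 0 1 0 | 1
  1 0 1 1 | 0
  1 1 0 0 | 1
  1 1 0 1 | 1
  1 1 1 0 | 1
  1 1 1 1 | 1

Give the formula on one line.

  ~b = 1111000011110000
  (~b | d) = 1111010111110101
  ((~b | d) & b) = 0000010100000101
  (c & b) = 0000001100000011
  (d & (c & b)) = 0000000100000001
  (d | a) = 0101010111111111
  ~d = 1010101010101010
  ((d | a) & ~d) = 0000000010101010
  ((d & (c & b)) | ((d | a) & ~d)) = 0000000110101011
  (((~b | d) & b) | ((d & (c & b)) | ((d | a) & ~d))) = 0000010110101111

(((~b | d) & b) | ((d & (c & b)) | ((d | a) & ~d)))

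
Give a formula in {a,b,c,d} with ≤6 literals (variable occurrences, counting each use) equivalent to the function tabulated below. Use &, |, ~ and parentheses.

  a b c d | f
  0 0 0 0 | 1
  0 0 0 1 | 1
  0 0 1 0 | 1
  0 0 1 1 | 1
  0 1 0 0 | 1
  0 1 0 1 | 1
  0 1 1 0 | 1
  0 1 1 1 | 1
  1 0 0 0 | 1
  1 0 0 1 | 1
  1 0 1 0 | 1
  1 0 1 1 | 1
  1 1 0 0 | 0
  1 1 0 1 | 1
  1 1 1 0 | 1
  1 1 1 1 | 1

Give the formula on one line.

((~b | ~a) | ((c | (b & d)) | d))

  ~b = 1111000011110000
  ~a = 1111111100000000
  (~b | ~a) = 1111111111110000
  (b & d) = 0000010100000101
  (c | (b & d)) = 0011011100110111
  ((c | (b & d)) | d) = 0111011101110111
  ((~b | ~a) | ((c | (b & d)) | d)) = 1111111111110111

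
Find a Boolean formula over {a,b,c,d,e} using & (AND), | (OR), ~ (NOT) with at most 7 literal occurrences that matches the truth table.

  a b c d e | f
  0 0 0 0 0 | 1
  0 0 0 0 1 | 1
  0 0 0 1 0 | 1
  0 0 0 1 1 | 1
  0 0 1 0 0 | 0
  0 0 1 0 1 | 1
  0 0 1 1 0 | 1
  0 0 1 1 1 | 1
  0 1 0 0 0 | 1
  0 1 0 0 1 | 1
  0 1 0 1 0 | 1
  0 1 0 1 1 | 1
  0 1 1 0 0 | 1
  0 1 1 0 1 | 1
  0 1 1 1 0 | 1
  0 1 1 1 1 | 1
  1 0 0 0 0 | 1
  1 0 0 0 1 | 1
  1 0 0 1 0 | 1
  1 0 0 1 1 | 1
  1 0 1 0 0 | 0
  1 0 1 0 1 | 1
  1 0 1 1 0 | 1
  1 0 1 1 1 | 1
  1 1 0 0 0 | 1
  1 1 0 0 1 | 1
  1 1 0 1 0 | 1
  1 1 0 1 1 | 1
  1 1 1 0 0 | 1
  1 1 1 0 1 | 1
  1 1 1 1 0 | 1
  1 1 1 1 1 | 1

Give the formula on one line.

  (e | d) = 01110111011101110111011101110111
  (b | (e | d)) = 01110111111111110111011111111111
  ~c = 11110000111100001111000011110000
  ((b | (e | d)) | ~c) = 11110111111111111111011111111111

((b | (e | d)) | ~c)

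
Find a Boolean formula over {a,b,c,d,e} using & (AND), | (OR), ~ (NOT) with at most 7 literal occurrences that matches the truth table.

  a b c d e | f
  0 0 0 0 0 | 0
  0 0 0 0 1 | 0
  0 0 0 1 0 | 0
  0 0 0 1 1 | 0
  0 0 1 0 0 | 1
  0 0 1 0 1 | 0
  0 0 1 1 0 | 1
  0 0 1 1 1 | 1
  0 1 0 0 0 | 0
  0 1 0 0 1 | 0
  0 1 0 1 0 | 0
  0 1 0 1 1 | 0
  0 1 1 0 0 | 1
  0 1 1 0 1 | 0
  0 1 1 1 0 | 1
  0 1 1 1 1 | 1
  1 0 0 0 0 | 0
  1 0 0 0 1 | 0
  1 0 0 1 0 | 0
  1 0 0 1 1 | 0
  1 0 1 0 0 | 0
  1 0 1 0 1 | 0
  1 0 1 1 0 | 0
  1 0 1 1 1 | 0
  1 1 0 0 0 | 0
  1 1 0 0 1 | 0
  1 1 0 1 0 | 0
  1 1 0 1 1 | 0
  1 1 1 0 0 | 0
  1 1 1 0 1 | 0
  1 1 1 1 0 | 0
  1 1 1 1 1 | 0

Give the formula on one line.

((~a & c) & (~e | d))

  ~a = 11111111111111110000000000000000
  (~a & c) = 00001111000011110000000000000000
  ~e = 10101010101010101010101010101010
  (~e | d) = 10111011101110111011101110111011
  ((~a & c) & (~e | d)) = 00001011000010110000000000000000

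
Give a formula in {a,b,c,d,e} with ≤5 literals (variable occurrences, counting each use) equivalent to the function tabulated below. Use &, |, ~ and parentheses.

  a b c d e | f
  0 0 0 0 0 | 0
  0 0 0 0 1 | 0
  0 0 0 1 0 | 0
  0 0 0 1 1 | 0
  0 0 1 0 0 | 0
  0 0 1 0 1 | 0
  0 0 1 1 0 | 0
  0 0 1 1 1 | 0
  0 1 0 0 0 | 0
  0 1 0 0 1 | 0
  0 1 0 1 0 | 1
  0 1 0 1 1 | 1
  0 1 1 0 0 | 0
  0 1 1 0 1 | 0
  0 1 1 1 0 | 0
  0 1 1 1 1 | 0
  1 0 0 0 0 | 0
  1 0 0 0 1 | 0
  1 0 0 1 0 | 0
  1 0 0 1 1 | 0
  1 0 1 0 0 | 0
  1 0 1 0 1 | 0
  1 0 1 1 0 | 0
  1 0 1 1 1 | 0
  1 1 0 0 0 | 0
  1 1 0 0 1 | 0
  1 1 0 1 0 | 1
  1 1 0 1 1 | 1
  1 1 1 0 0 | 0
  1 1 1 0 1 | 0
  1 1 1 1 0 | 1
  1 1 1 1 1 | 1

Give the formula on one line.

  ~c = 11110000111100001111000011110000
  (c & a) = 00000000000000000000111100001111
  (~c | (c & a)) = 11110000111100001111111111111111
  ((~c | (c & a)) & d) = 00110000001100000011001100110011
  (b & ((~c | (c & a)) & d)) = 00000000001100000000000000110011

(b & ((~c | (c & a)) & d))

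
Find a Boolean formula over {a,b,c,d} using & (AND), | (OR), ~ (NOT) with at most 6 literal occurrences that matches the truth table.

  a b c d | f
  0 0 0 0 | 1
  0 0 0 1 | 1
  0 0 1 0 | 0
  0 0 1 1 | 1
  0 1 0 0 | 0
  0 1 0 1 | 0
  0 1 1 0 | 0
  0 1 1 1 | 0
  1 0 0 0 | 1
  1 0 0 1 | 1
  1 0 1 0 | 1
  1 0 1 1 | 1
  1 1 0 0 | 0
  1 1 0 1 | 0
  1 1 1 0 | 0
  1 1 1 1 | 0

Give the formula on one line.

(((~c | d) | (c & a)) & ~b)

  ~c = 1100110011001100
  (~c | d) = 1101110111011101
  (c & a) = 0000000000110011
  ((~c | d) | (c & a)) = 1101110111111111
  ~b = 1111000011110000
  (((~c | d) | (c & a)) & ~b) = 1101000011110000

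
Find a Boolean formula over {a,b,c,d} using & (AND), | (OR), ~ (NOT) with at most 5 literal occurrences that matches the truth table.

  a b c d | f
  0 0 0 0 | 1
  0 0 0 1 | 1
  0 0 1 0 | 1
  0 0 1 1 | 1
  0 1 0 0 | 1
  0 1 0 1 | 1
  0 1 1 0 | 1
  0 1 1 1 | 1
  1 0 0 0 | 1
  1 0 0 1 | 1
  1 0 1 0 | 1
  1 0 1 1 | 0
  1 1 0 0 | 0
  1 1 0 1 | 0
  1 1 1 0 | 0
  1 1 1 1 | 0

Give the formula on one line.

  ~a = 1111111100000000
  ~d = 1010101010101010
  ~c = 1100110011001100
  (~d | ~c) = 1110111011101110
  ~b = 1111000011110000
  ((~d | ~c) & ~b) = 1110000011100000
  (~a | ((~d | ~c) & ~b)) = 1111111111100000

(~a | ((~d | ~c) & ~b))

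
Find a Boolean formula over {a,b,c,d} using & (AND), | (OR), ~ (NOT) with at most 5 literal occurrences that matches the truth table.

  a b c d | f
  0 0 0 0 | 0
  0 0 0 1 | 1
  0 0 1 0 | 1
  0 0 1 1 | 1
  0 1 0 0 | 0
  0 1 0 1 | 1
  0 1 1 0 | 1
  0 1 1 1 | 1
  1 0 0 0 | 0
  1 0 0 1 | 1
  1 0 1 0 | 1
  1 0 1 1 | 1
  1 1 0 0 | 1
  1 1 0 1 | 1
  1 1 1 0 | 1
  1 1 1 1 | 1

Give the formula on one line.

((d | (a & b)) | c)

  (a & b) = 0000000000001111
  (d | (a & b)) = 0101010101011111
  ((d | (a & b)) | c) = 0111011101111111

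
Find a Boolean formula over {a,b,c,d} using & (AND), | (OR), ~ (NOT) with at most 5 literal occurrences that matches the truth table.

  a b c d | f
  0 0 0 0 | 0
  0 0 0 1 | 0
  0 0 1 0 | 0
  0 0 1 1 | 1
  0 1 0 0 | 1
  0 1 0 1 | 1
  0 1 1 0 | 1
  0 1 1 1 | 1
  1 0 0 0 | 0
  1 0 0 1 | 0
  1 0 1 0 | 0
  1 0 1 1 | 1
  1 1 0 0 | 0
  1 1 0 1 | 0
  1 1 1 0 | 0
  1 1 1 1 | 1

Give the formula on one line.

((~a & b) | (d & c))

  ~a = 1111111100000000
  (~a & b) = 0000111100000000
  (d & c) = 0001000100010001
  ((~a & b) | (d & c)) = 0001111100010001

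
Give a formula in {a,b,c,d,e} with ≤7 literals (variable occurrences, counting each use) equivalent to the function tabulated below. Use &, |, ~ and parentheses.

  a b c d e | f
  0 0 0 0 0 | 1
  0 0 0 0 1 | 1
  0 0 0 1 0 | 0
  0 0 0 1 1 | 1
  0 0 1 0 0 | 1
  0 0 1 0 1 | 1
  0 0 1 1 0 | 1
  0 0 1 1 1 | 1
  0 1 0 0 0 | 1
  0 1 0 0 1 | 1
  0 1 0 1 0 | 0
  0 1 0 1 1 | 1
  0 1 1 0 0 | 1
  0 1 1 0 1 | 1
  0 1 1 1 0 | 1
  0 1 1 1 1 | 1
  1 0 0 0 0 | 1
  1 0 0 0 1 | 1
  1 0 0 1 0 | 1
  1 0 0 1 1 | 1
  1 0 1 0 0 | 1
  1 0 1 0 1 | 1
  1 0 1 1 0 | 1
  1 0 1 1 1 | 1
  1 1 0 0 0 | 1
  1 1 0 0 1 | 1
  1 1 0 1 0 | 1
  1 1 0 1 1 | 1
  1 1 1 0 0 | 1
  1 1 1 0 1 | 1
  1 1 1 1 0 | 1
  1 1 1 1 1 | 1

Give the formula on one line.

(((~d & ~e) | (e | a)) | c)

  ~d = 11001100110011001100110011001100
  ~e = 10101010101010101010101010101010
  (~d & ~e) = 10001000100010001000100010001000
  (e | a) = 01010101010101011111111111111111
  ((~d & ~e) | (e | a)) = 11011101110111011111111111111111
  (((~d & ~e) | (e | a)) | c) = 11011111110111111111111111111111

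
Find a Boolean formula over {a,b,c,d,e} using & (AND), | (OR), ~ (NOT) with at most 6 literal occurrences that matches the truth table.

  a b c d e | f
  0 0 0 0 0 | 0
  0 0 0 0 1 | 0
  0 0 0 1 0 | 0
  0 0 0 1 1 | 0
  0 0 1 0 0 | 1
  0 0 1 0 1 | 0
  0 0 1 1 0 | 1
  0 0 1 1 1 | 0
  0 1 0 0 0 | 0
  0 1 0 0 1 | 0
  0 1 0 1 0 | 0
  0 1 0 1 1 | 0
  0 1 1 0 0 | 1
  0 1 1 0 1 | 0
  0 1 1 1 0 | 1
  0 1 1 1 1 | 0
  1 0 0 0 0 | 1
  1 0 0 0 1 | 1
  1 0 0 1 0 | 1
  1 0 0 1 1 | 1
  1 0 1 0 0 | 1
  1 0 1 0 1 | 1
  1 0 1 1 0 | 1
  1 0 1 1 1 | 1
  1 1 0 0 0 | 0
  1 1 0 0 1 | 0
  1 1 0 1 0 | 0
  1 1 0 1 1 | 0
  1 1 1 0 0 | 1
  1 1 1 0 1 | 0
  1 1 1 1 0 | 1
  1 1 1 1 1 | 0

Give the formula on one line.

  ~e = 10101010101010101010101010101010
  (~e & c) = 00001010000010100000101000001010
  ~b = 11111111000000001111111100000000
  (~b & a) = 00000000000000001111111100000000
  ((~e & c) | (~b & a)) = 00001010000010101111111100001010

((~e & c) | (~b & a))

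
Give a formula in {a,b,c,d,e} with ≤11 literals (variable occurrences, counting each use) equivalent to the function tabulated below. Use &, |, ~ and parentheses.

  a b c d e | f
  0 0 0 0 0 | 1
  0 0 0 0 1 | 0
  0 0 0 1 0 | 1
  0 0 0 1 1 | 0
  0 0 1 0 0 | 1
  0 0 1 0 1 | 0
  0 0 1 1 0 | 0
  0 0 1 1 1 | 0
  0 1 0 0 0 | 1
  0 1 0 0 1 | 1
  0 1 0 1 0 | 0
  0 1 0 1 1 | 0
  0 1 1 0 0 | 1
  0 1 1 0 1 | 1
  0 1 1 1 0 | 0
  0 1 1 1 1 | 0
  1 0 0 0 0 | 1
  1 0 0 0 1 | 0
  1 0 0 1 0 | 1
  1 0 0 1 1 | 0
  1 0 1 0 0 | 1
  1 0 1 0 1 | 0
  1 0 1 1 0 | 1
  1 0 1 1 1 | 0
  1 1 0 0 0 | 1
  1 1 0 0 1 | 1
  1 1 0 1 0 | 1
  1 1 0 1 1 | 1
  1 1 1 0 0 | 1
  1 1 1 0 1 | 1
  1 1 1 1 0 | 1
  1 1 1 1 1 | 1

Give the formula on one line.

(((~b & ~c) | ((a & d) | ~d)) & (~e | (b & e)))

  ~b = 11111111000000001111111100000000
  ~c = 11110000111100001111000011110000
  (~b & ~c) = 11110000000000001111000000000000
  (a & d) = 00000000000000000011001100110011
  ~d = 11001100110011001100110011001100
  ((a & d) | ~d) = 11001100110011001111111111111111
  ((~b & ~c) | ((a & d) | ~d)) = 11111100110011001111111111111111
  ~e = 10101010101010101010101010101010
  (b & e) = 00000000010101010000000001010101
  (~e | (b & e)) = 10101010111111111010101011111111
  (((~b & ~c) | ((a & d) | ~d)) & (~e | (b & e))) = 10101000110011001010101011111111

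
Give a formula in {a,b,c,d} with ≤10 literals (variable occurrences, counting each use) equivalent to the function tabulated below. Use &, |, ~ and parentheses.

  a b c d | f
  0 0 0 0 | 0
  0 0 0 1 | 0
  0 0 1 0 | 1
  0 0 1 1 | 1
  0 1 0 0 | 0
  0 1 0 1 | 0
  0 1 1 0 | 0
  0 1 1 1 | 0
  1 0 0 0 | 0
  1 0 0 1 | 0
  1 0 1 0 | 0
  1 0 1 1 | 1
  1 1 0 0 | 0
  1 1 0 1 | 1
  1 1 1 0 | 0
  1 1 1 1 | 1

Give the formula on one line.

(((d & c) | ((~a & c) | (b & (~a | d)))) & (a | ~b))

  (d & c) = 0001000100010001
  ~a = 1111111100000000
  (~a & c) = 0011001100000000
  (~a | d) = 1111111101010101
  (b & (~a | d)) = 0000111100000101
  ((~a & c) | (b & (~a | d))) = 0011111100000101
  ((d & c) | ((~a & c) | (b & (~a | d)))) = 0011111100010101
  ~b = 1111000011110000
  (a | ~b) = 1111000011111111
  (((d & c) | ((~a & c) | (b & (~a | d)))) & (a | ~b)) = 0011000000010101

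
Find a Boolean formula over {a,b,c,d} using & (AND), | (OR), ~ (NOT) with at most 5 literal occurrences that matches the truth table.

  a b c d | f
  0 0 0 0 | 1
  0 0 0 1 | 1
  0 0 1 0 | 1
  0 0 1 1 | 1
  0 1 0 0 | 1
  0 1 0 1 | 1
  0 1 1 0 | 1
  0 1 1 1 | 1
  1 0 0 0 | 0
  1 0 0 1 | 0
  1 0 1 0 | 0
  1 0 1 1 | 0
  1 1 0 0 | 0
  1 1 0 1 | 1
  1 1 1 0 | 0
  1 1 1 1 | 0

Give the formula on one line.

((b & (~c & d)) | ~a)

  ~c = 1100110011001100
  (~c & d) = 0100010001000100
  (b & (~c & d)) = 0000010000000100
  ~a = 1111111100000000
  ((b & (~c & d)) | ~a) = 1111111100000100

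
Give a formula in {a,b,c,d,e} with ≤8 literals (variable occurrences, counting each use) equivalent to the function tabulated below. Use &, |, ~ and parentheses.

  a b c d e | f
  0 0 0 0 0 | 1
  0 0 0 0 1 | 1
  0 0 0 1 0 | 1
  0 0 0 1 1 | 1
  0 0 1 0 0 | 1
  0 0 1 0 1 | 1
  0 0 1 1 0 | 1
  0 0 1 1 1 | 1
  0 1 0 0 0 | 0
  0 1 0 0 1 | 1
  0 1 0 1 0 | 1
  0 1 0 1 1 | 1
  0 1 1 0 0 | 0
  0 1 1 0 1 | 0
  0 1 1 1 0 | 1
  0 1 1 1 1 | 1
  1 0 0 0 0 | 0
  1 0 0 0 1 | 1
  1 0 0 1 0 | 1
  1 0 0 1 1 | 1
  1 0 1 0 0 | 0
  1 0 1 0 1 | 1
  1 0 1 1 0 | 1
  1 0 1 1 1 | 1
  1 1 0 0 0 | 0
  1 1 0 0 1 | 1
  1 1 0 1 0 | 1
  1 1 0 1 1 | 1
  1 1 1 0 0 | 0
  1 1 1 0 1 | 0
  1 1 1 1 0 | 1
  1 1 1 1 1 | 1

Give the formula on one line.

(((~a & (d | ~b)) | (e & (~b | ~c))) | d)

  ~a = 11111111111111110000000000000000
  ~b = 11111111000000001111111100000000
  (d | ~b) = 11111111001100111111111100110011
  (~a & (d | ~b)) = 11111111001100110000000000000000
  ~c = 11110000111100001111000011110000
  (~b | ~c) = 11111111111100001111111111110000
  (e & (~b | ~c)) = 01010101010100000101010101010000
  ((~a & (d | ~b)) | (e & (~b | ~c))) = 11111111011100110101010101010000
  (((~a & (d | ~b)) | (e & (~b | ~c))) | d) = 11111111011100110111011101110011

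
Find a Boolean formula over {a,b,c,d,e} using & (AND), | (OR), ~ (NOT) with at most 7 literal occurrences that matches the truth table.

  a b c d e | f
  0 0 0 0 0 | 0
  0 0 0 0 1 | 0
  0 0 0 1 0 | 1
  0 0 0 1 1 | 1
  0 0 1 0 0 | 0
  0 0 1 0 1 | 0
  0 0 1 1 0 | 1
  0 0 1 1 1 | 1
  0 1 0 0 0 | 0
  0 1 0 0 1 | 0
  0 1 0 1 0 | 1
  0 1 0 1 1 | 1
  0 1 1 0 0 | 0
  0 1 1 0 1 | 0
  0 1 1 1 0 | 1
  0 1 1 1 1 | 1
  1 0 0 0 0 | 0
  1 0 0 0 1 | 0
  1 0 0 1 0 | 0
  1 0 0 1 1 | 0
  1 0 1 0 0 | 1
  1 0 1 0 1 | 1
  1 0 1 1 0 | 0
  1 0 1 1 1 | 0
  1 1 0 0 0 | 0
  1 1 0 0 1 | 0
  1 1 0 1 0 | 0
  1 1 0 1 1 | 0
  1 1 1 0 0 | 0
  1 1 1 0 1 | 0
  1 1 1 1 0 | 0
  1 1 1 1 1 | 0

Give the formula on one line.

  ~a = 11111111111111110000000000000000
  (d & ~a) = 00110011001100110000000000000000
  (~a | c) = 11111111111111110000111100001111
  ~b = 11111111000000001111111100000000
  ((~a | c) & ~b) = 11111111000000000000111100000000
  ~d = 11001100110011001100110011001100
  (~d & a) = 00000000000000001100110011001100
  (((~a | c) & ~b) & (~d & a)) = 00000000000000000000110000000000
  ((d & ~a) | (((~a | c) & ~b) & (~d & a))) = 00110011001100110000110000000000

((d & ~a) | (((~a | c) & ~b) & (~d & a)))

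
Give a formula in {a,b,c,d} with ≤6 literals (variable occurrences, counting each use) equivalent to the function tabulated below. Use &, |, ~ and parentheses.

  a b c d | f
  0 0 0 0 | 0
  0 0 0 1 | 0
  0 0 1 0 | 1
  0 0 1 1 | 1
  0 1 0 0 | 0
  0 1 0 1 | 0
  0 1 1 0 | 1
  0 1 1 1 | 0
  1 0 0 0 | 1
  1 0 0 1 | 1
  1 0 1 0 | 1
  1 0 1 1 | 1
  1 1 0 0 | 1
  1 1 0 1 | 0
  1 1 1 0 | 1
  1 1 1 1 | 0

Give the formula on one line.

((~b | ~d) & (a | c))

  ~b = 1111000011110000
  ~d = 1010101010101010
  (~b | ~d) = 1111101011111010
  (a | c) = 0011001111111111
  ((~b | ~d) & (a | c)) = 0011001011111010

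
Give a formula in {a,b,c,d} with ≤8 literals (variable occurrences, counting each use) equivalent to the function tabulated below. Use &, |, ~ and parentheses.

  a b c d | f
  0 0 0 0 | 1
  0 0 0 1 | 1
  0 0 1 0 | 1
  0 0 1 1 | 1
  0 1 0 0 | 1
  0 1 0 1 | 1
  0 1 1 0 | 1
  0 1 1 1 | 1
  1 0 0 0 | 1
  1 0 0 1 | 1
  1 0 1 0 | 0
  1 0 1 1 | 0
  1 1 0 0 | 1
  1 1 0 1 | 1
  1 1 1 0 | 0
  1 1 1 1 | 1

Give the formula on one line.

((~c | ~a) | (((a & c) & d) & (b | ~d)))

  ~c = 1100110011001100
  ~a = 1111111100000000
  (~c | ~a) = 1111111111001100
  (a & c) = 0000000000110011
  ((a & c) & d) = 0000000000010001
  ~d = 1010101010101010
  (b | ~d) = 1010111110101111
  (((a & c) & d) & (b | ~d)) = 0000000000000001
  ((~c | ~a) | (((a & c) & d) & (b | ~d))) = 1111111111001101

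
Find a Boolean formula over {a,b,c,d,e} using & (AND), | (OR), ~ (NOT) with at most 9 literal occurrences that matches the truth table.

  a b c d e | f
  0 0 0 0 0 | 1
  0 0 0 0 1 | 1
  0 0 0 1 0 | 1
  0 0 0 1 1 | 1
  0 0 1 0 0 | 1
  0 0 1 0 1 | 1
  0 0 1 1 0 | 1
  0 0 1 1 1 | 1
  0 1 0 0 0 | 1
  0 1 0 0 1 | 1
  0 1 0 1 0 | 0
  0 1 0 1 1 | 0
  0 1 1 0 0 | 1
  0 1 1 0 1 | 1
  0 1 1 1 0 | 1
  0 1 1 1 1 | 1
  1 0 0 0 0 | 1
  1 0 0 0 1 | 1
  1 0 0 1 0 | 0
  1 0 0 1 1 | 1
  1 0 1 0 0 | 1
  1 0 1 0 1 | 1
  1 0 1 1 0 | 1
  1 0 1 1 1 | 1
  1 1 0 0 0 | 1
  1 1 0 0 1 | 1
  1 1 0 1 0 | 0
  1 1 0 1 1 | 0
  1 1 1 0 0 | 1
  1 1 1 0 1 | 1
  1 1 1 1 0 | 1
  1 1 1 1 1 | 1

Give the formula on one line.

  (c & d) = 00000011000000110000001100000011
  ~d = 11001100110011001100110011001100
  ~a = 11111111111111110000000000000000
  (~a | e) = 11111111111111110101010101010101
  ~b = 11111111000000001111111100000000
  ((~a | e) & ~b) = 11111111000000000101010100000000
  (~d | ((~a | e) & ~b)) = 11111111110011001101110111001100
  ((c & d) | (~d | ((~a | e) & ~b))) = 11111111110011111101111111001111

((c & d) | (~d | ((~a | e) & ~b)))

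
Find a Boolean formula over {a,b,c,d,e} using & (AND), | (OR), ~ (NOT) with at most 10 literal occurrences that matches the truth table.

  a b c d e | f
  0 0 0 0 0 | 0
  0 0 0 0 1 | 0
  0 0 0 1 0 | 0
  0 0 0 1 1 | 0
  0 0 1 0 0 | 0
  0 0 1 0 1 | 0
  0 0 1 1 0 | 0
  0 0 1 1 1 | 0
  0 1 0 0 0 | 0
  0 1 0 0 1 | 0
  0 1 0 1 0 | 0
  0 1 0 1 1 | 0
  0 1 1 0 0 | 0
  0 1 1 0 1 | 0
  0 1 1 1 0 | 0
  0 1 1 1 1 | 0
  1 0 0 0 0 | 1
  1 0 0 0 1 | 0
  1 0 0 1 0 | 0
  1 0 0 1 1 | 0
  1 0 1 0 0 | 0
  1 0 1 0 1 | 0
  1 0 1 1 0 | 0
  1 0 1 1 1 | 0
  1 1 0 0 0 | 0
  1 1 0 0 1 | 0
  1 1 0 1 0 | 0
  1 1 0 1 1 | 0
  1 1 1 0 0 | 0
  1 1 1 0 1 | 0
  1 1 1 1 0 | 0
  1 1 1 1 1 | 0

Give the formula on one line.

(~b & (((~d | (b | c)) & ~e) & (~c & a)))

  ~b = 11111111000000001111111100000000
  ~d = 11001100110011001100110011001100
  (b | c) = 00001111111111110000111111111111
  (~d | (b | c)) = 11001111111111111100111111111111
  ~e = 10101010101010101010101010101010
  ((~d | (b | c)) & ~e) = 10001010101010101000101010101010
  ~c = 11110000111100001111000011110000
  (~c & a) = 00000000000000001111000011110000
  (((~d | (b | c)) & ~e) & (~c & a)) = 00000000000000001000000010100000
  (~b & (((~d | (b | c)) & ~e) & (~c & a))) = 00000000000000001000000000000000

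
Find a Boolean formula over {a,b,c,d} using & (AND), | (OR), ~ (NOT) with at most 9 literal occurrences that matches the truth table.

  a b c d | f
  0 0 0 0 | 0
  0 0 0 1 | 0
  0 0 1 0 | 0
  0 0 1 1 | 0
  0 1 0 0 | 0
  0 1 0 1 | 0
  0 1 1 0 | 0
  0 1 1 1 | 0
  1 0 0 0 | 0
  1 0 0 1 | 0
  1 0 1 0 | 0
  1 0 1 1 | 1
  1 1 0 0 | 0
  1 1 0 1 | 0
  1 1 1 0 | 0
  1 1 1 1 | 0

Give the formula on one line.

  ~b = 1111000011110000
  (~b & c) = 0011000000110000
  (a & c) = 0000000000110011
  (b & c) = 0000001100000011
  (d | (b & c)) = 0101011101010111
  ((a & c) & (d | (b & c))) = 0000000000010011
  ((~b & c) & ((a & c) & (d | (b & c)))) = 0000000000010000

((~b & c) & ((a & c) & (d | (b & c))))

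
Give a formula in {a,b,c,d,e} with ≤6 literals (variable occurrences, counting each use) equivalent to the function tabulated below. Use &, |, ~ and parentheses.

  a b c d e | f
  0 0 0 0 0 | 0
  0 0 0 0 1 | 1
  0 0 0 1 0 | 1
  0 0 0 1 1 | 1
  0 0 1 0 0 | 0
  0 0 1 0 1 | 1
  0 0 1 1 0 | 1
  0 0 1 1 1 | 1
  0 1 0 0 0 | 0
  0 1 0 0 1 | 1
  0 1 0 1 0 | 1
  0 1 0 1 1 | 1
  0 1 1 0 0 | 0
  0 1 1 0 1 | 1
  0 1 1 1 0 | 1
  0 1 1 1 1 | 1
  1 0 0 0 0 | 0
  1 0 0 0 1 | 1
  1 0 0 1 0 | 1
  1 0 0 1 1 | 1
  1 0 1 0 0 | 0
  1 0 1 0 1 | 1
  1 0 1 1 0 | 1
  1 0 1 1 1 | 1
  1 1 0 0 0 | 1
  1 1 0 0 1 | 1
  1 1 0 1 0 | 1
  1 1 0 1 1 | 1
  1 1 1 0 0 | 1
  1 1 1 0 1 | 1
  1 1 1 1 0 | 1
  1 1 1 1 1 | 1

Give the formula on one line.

((((~a & d) | e) | d) | (b & a))

  ~a = 11111111111111110000000000000000
  (~a & d) = 00110011001100110000000000000000
  ((~a & d) | e) = 01110111011101110101010101010101
  (((~a & d) | e) | d) = 01110111011101110111011101110111
  (b & a) = 00000000000000000000000011111111
  ((((~a & d) | e) | d) | (b & a)) = 01110111011101110111011111111111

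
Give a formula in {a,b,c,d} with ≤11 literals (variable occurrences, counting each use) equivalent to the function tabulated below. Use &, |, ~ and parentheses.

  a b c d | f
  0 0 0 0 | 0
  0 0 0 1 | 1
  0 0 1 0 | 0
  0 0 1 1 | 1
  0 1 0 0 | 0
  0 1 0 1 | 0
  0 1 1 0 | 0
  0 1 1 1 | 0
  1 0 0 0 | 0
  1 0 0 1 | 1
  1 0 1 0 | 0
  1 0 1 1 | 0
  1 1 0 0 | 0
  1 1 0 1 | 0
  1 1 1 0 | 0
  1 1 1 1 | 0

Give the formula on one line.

(((~a & d) & ~b) | (a & ((~a | d) & (~b & ~c))))

  ~a = 1111111100000000
  (~a & d) = 0101010100000000
  ~b = 1111000011110000
  ((~a & d) & ~b) = 0101000000000000
  (~a | d) = 1111111101010101
  ~c = 1100110011001100
  (~b & ~c) = 1100000011000000
  ((~a | d) & (~b & ~c)) = 1100000001000000
  (a & ((~a | d) & (~b & ~c))) = 0000000001000000
  (((~a & d) & ~b) | (a & ((~a | d) & (~b & ~c)))) = 0101000001000000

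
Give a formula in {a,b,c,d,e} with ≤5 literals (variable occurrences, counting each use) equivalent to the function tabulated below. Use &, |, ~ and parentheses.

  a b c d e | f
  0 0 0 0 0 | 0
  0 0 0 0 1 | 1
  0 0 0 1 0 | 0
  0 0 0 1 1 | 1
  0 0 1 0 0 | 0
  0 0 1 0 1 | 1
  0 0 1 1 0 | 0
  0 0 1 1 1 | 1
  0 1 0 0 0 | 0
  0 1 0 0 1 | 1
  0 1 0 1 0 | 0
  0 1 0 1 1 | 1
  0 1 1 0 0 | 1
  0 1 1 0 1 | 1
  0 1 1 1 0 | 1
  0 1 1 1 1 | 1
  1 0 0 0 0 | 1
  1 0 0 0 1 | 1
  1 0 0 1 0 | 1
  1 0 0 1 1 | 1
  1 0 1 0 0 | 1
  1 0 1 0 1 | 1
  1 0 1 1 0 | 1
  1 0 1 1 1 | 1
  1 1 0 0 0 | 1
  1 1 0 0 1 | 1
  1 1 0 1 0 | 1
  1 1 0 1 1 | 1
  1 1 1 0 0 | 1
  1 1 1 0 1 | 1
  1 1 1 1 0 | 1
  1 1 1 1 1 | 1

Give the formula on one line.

((e | (c & b)) | a)

  (c & b) = 00000000000011110000000000001111
  (e | (c & b)) = 01010101010111110101010101011111
  ((e | (c & b)) | a) = 01010101010111111111111111111111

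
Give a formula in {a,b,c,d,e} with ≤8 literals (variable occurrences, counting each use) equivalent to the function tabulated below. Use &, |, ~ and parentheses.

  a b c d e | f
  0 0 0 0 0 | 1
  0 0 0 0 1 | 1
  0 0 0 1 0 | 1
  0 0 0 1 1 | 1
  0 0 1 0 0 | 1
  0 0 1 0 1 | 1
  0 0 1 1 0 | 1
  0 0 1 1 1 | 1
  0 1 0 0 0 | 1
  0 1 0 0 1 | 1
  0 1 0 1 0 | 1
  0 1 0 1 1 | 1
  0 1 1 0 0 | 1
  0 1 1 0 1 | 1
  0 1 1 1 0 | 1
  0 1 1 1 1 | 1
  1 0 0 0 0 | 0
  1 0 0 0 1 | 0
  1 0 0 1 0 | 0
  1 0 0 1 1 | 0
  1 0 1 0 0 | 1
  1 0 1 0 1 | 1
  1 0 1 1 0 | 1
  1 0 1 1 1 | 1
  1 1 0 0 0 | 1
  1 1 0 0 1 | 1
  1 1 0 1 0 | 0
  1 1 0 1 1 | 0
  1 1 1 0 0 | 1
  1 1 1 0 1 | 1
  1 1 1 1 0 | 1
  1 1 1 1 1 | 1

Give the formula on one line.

(((a & b) & ~d) | (~a | (c | ((~e | b) & ~a))))

  (a & b) = 00000000000000000000000011111111
  ~d = 11001100110011001100110011001100
  ((a & b) & ~d) = 00000000000000000000000011001100
  ~a = 11111111111111110000000000000000
  ~e = 10101010101010101010101010101010
  (~e | b) = 10101010111111111010101011111111
  ((~e | b) & ~a) = 10101010111111110000000000000000
  (c | ((~e | b) & ~a)) = 10101111111111110000111100001111
  (~a | (c | ((~e | b) & ~a))) = 11111111111111110000111100001111
  (((a & b) & ~d) | (~a | (c | ((~e | b) & ~a)))) = 11111111111111110000111111001111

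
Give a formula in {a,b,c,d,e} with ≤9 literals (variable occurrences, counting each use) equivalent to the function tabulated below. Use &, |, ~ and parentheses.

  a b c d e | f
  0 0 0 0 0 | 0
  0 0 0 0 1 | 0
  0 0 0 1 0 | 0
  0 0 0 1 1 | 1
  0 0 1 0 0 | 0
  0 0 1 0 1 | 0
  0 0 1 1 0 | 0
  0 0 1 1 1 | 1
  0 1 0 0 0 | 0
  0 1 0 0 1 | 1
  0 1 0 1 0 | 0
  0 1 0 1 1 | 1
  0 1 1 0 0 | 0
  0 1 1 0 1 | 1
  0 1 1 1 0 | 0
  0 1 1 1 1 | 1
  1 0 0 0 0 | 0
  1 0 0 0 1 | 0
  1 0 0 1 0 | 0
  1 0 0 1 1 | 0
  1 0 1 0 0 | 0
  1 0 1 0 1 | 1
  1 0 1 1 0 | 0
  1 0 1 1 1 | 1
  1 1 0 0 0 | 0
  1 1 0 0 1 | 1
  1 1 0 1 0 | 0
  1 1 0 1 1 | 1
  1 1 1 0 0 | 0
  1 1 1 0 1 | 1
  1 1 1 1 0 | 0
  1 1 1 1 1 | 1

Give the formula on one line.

  ~a = 11111111111111110000000000000000
  (~a & d) = 00110011001100110000000000000000
  ((~a & d) | a) = 00110011001100111111111111111111
  (((~a & d) | a) | b) = 00110011111111111111111111111111
  (b | ~a) = 11111111111111110000000011111111
  ((b | ~a) | c) = 11111111111111110000111111111111
  (((b | ~a) | c) & e) = 01010101010101010000010101010101
  ((((~a & d) | a) | b) & (((b | ~a) | c) & e)) = 00010001010101010000010101010101

((((~a & d) | a) | b) & (((b | ~a) | c) & e))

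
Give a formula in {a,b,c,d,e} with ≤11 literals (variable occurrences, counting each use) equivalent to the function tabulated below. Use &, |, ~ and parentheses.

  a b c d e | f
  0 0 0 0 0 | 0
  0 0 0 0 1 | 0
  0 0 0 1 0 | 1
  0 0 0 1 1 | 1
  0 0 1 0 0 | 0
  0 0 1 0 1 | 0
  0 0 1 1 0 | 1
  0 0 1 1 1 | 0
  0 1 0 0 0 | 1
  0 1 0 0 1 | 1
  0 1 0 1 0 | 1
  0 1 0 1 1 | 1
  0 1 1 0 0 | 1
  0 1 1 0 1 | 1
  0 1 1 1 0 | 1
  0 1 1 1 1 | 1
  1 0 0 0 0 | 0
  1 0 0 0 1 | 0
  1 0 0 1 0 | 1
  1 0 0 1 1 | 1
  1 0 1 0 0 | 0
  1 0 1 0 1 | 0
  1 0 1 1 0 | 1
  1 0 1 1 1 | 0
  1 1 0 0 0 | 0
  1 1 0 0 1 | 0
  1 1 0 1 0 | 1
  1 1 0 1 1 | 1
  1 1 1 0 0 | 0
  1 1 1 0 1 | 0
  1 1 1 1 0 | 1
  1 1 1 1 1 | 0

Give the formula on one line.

  ~c = 11110000111100001111000011110000
  (c | d) = 00111111001111110011111100111111
  (~c & (c | d)) = 00110000001100000011000000110000
  ~e = 10101010101010101010101010101010
  (d & ~e) = 00100010001000100010001000100010
  ((~c & (c | d)) | (d & ~e)) = 00110010001100100011001000110010
  (b | a) = 00000000111111111111111111111111
  ~a = 11111111111111110000000000000000
  ((b | a) & ~a) = 00000000111111110000000000000000
  (((~c & (c | d)) | (d & ~e)) | ((b | a) & ~a)) = 00110010111111110011001000110010

(((~c & (c | d)) | (d & ~e)) | ((b | a) & ~a))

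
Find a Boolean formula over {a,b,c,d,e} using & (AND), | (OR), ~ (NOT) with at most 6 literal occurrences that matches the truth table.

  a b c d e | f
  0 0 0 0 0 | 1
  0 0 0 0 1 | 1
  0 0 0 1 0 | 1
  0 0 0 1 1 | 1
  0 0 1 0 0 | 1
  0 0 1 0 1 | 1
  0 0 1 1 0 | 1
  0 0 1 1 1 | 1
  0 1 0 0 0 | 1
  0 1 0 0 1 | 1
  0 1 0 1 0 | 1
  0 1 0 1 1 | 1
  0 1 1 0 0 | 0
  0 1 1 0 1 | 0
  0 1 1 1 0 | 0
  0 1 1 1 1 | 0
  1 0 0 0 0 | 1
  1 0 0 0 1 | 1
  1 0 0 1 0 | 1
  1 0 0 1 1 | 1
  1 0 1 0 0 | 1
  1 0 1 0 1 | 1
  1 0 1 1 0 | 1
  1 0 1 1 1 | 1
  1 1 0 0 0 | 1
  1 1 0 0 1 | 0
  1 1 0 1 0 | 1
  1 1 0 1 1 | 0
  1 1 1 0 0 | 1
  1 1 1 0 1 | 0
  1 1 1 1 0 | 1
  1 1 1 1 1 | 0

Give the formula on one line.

  ~e = 10101010101010101010101010101010
  (a & ~e) = 00000000000000001010101010101010
  ~b = 11111111000000001111111100000000
  ~c = 11110000111100001111000011110000
  ~a = 11111111111111110000000000000000
  (~c & ~a) = 11110000111100000000000000000000
  (~b | (~c & ~a)) = 11111111111100001111111100000000
  ((a & ~e) | (~b | (~c & ~a))) = 11111111111100001111111110101010

((a & ~e) | (~b | (~c & ~a)))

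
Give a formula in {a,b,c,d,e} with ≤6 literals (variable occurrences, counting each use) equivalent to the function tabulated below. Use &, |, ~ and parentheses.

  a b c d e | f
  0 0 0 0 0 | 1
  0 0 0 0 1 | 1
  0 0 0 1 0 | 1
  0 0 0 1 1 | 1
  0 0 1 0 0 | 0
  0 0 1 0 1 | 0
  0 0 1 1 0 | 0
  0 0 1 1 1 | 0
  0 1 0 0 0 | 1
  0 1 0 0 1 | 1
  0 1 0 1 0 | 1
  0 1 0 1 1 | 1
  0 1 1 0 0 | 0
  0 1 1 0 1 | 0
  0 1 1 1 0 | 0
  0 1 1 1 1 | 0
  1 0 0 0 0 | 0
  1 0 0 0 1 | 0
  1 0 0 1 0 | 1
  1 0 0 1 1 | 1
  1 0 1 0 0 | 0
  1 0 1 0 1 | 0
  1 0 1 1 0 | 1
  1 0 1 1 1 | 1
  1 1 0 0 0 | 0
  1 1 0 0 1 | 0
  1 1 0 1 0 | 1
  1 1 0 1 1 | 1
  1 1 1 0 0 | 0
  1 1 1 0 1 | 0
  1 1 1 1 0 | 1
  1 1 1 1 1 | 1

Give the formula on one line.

  ~a = 11111111111111110000000000000000
  (d | ~a) = 11111111111111110011001100110011
  ~c = 11110000111100001111000011110000
  (a | ~c) = 11110000111100001111111111111111
  ((d | ~a) & (a | ~c)) = 11110000111100000011001100110011

((d | ~a) & (a | ~c))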